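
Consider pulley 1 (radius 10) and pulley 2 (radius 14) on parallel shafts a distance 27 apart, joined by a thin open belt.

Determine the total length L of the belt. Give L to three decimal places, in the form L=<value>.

open belt: β = asin((r2−r1)/C) = asin(4/27) = 8.5196°
wrap1 = π − 2β = 162.9608°
wrap2 = π + 2β = 197.0392°
tangent length = C·cosβ = 26.7021
L = r1·wrap1 + r2·wrap2 + 2·C·cosβ = 10·2.8442 + 14·3.4390 + 2·26.7021 = 129.9919

L=129.992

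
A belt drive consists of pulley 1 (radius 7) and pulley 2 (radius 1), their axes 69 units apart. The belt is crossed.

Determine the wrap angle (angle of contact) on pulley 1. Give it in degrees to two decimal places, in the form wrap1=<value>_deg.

wrap1=193.32_deg

crossed belt: β = asin((r1+r2)/C) = asin(8/69) = 6.6580°
wrap1 = wrap2 = π + 2β = 193.3159°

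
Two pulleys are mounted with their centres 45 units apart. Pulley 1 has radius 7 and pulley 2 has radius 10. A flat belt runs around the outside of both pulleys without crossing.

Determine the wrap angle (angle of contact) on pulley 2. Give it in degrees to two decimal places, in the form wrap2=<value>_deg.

open belt: β = asin((r2−r1)/C) = asin(3/45) = 3.8226°
wrap1 = π − 2β = 172.3549°
wrap2 = π + 2β = 187.6451°

wrap2=187.65_deg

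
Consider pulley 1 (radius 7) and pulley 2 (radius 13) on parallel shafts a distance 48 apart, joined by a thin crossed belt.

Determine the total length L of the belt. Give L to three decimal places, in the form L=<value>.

crossed belt: β = asin((r1+r2)/C) = asin(20/48) = 24.6243°
wrap1 = wrap2 = π + 2β = 229.2486°
tangent length = C·cosβ = 43.6348
L = (r1+r2)·wrap + 2·C·cosβ = 20·4.0011 + 2·43.6348 = 167.2926

L=167.293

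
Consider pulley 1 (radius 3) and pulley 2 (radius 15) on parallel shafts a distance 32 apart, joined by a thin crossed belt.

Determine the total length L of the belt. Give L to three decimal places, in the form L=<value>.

L=130.970

crossed belt: β = asin((r1+r2)/C) = asin(18/32) = 34.2289°
wrap1 = wrap2 = π + 2β = 248.4577°
tangent length = C·cosβ = 26.4575
L = (r1+r2)·wrap + 2·C·cosβ = 18·4.3364 + 2·26.4575 = 130.9703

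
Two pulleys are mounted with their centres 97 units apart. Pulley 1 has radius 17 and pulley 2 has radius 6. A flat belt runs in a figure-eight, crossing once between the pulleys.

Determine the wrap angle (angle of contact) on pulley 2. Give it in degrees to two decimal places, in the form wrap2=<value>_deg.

crossed belt: β = asin((r1+r2)/C) = asin(23/97) = 13.7162°
wrap1 = wrap2 = π + 2β = 207.4325°

wrap2=207.43_deg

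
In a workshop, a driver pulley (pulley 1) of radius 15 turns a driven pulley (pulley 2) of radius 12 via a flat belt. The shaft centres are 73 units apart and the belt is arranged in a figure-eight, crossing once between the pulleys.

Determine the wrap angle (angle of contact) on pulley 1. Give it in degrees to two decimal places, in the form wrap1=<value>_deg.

wrap1=223.41_deg

crossed belt: β = asin((r1+r2)/C) = asin(27/73) = 21.7072°
wrap1 = wrap2 = π + 2β = 223.4143°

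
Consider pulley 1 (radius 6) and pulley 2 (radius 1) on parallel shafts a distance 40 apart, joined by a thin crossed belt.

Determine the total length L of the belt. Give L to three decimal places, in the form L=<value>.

crossed belt: β = asin((r1+r2)/C) = asin(7/40) = 10.0787°
wrap1 = wrap2 = π + 2β = 200.1573°
tangent length = C·cosβ = 39.3827
L = (r1+r2)·wrap + 2·C·cosβ = 7·3.4934 + 2·39.3827 = 103.2193

L=103.219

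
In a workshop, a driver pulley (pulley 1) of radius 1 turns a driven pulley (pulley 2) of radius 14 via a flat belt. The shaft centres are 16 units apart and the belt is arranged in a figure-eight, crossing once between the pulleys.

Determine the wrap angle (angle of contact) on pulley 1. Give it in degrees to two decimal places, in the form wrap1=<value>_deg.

wrap1=319.27_deg

crossed belt: β = asin((r1+r2)/C) = asin(15/16) = 69.6359°
wrap1 = wrap2 = π + 2β = 319.2717°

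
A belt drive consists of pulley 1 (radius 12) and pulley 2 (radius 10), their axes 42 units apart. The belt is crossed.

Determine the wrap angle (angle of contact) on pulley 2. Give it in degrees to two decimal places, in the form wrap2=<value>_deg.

wrap2=243.18_deg

crossed belt: β = asin((r1+r2)/C) = asin(22/42) = 31.5881°
wrap1 = wrap2 = π + 2β = 243.1763°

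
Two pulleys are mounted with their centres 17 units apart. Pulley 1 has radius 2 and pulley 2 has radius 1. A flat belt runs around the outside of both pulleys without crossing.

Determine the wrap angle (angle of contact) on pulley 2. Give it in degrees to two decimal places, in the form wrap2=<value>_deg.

open belt: β = asin((r2−r1)/C) = asin(-1/17) = -3.3723°
wrap1 = π − 2β = 186.7446°
wrap2 = π + 2β = 173.2554°

wrap2=173.26_deg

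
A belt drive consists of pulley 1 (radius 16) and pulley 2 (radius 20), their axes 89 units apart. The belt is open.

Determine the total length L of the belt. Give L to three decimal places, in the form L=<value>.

open belt: β = asin((r2−r1)/C) = asin(4/89) = 2.5760°
wrap1 = π − 2β = 174.8481°
wrap2 = π + 2β = 185.1519°
tangent length = C·cosβ = 88.9101
L = r1·wrap1 + r2·wrap2 + 2·C·cosβ = 16·3.0517 + 20·3.2315 + 2·88.9101 = 291.2771

L=291.277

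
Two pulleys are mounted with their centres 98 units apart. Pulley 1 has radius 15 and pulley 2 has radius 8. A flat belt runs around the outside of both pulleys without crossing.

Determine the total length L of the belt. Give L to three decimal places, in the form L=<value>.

open belt: β = asin((r2−r1)/C) = asin(-7/98) = -4.0960°
wrap1 = π − 2β = 188.1921°
wrap2 = π + 2β = 171.8079°
tangent length = C·cosβ = 97.7497
L = r1·wrap1 + r2·wrap2 + 2·C·cosβ = 15·3.2846 + 8·2.9986 + 2·97.7497 = 268.7568

L=268.757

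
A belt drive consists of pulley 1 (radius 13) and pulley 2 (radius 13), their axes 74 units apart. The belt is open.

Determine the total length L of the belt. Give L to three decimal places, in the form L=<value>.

open belt: β = asin((r2−r1)/C) = asin(0/74) = 0.0000°
wrap1 = π − 2β = 180.0000°
wrap2 = π + 2β = 180.0000°
tangent length = C·cosβ = 74.0000
L = r1·wrap1 + r2·wrap2 + 2·C·cosβ = 13·3.1416 + 13·3.1416 + 2·74.0000 = 229.6814

L=229.681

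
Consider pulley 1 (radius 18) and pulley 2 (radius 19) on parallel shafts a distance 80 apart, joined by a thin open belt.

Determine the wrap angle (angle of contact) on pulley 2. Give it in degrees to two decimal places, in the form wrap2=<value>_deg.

open belt: β = asin((r2−r1)/C) = asin(1/80) = 0.7162°
wrap1 = π − 2β = 178.5676°
wrap2 = π + 2β = 181.4324°

wrap2=181.43_deg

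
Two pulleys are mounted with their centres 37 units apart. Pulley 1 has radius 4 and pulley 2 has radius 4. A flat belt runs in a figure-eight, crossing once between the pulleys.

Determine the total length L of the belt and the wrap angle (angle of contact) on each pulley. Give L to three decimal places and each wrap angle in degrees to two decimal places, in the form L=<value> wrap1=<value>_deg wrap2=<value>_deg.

crossed belt: β = asin((r1+r2)/C) = asin(8/37) = 12.4869°
wrap1 = wrap2 = π + 2β = 204.9738°
tangent length = C·cosβ = 36.1248
L = (r1+r2)·wrap + 2·C·cosβ = 8·3.5775 + 2·36.1248 = 100.8693

L=100.869 wrap1=204.97_deg wrap2=204.97_deg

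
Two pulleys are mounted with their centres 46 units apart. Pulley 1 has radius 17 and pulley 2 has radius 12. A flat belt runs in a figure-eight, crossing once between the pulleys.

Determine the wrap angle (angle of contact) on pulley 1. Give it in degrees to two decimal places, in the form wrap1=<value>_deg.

crossed belt: β = asin((r1+r2)/C) = asin(29/46) = 39.0822°
wrap1 = wrap2 = π + 2β = 258.1644°

wrap1=258.16_deg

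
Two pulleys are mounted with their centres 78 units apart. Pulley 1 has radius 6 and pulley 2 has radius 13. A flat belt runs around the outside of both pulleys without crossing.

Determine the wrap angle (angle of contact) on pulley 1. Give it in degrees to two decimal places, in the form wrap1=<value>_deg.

wrap1=169.70_deg

open belt: β = asin((r2−r1)/C) = asin(7/78) = 5.1489°
wrap1 = π − 2β = 169.7023°
wrap2 = π + 2β = 190.2977°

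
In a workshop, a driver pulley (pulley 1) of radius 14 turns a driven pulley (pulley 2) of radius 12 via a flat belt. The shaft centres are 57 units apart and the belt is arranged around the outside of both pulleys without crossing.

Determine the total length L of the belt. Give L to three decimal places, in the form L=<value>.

open belt: β = asin((r2−r1)/C) = asin(-2/57) = -2.0108°
wrap1 = π − 2β = 184.0216°
wrap2 = π + 2β = 175.9784°
tangent length = C·cosβ = 56.9649
L = r1·wrap1 + r2·wrap2 + 2·C·cosβ = 14·3.2118 + 12·3.0714 + 2·56.9649 = 195.7516

L=195.752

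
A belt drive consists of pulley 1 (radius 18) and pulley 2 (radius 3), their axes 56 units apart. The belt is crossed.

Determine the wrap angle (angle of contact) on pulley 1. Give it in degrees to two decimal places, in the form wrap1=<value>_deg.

wrap1=224.05_deg

crossed belt: β = asin((r1+r2)/C) = asin(21/56) = 22.0243°
wrap1 = wrap2 = π + 2β = 224.0486°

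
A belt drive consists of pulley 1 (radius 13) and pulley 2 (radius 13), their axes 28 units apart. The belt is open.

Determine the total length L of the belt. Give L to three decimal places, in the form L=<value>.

L=137.681

open belt: β = asin((r2−r1)/C) = asin(0/28) = 0.0000°
wrap1 = π − 2β = 180.0000°
wrap2 = π + 2β = 180.0000°
tangent length = C·cosβ = 28.0000
L = r1·wrap1 + r2·wrap2 + 2·C·cosβ = 13·3.1416 + 13·3.1416 + 2·28.0000 = 137.6814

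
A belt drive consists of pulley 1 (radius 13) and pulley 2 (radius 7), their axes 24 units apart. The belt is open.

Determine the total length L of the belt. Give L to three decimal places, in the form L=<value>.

L=112.340

open belt: β = asin((r2−r1)/C) = asin(-6/24) = -14.4775°
wrap1 = π − 2β = 208.9550°
wrap2 = π + 2β = 151.0450°
tangent length = C·cosβ = 23.2379
L = r1·wrap1 + r2·wrap2 + 2·C·cosβ = 13·3.6470 + 7·2.6362 + 2·23.2379 = 112.3398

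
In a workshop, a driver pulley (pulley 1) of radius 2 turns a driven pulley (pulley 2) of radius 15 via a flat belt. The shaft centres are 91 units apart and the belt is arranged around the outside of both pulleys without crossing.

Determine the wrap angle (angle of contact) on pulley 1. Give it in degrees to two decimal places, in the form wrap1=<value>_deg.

wrap1=163.57_deg

open belt: β = asin((r2−r1)/C) = asin(13/91) = 8.2132°
wrap1 = π − 2β = 163.5736°
wrap2 = π + 2β = 196.4264°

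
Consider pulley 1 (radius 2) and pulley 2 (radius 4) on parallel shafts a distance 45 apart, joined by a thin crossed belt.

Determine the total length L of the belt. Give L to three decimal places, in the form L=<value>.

crossed belt: β = asin((r1+r2)/C) = asin(6/45) = 7.6623°
wrap1 = wrap2 = π + 2β = 195.3245°
tangent length = C·cosβ = 44.5982
L = (r1+r2)·wrap + 2·C·cosβ = 6·3.4091 + 2·44.5982 = 109.6507

L=109.651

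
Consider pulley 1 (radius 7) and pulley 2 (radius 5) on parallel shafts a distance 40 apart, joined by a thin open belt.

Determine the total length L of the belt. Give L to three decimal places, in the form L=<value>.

L=117.799

open belt: β = asin((r2−r1)/C) = asin(-2/40) = -2.8660°
wrap1 = π − 2β = 185.7320°
wrap2 = π + 2β = 174.2680°
tangent length = C·cosβ = 39.9500
L = r1·wrap1 + r2·wrap2 + 2·C·cosβ = 7·3.2416 + 5·3.0416 + 2·39.9500 = 117.7991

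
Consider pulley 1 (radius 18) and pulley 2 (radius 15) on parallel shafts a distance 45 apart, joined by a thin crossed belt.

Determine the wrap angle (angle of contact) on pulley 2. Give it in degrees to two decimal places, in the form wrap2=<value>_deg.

crossed belt: β = asin((r1+r2)/C) = asin(33/45) = 47.1666°
wrap1 = wrap2 = π + 2β = 274.3331°

wrap2=274.33_deg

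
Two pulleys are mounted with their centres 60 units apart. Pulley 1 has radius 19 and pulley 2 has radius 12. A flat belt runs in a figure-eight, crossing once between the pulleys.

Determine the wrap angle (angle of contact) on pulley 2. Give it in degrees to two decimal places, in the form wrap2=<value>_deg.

wrap2=242.22_deg

crossed belt: β = asin((r1+r2)/C) = asin(31/60) = 31.1089°
wrap1 = wrap2 = π + 2β = 242.2178°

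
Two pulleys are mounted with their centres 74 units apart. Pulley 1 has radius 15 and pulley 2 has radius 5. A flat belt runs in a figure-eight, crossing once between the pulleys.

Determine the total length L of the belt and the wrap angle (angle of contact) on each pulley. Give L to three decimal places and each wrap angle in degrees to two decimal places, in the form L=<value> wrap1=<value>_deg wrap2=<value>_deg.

L=216.271 wrap1=211.36_deg wrap2=211.36_deg

crossed belt: β = asin((r1+r2)/C) = asin(20/74) = 15.6804°
wrap1 = wrap2 = π + 2β = 211.3607°
tangent length = C·cosβ = 71.2461
L = (r1+r2)·wrap + 2·C·cosβ = 20·3.6889 + 2·71.2461 = 216.2709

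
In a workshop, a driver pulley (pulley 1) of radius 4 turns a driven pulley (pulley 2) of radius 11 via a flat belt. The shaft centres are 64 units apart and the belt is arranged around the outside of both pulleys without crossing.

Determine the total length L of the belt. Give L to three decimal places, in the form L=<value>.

L=175.890

open belt: β = asin((r2−r1)/C) = asin(7/64) = 6.2793°
wrap1 = π − 2β = 167.4414°
wrap2 = π + 2β = 192.5586°
tangent length = C·cosβ = 63.6160
L = r1·wrap1 + r2·wrap2 + 2·C·cosβ = 4·2.9224 + 11·3.3608 + 2·63.6160 = 175.8903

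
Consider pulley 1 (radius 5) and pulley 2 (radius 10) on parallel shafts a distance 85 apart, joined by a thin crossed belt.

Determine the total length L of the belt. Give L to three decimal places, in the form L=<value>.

crossed belt: β = asin((r1+r2)/C) = asin(15/85) = 10.1642°
wrap1 = wrap2 = π + 2β = 200.3285°
tangent length = C·cosβ = 83.6660
L = (r1+r2)·wrap + 2·C·cosβ = 15·3.4964 + 2·83.6660 = 219.7779

L=219.778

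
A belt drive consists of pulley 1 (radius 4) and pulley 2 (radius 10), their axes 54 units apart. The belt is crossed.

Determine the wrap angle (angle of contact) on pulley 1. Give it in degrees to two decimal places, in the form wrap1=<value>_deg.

wrap1=210.05_deg

crossed belt: β = asin((r1+r2)/C) = asin(14/54) = 15.0261°
wrap1 = wrap2 = π + 2β = 210.0522°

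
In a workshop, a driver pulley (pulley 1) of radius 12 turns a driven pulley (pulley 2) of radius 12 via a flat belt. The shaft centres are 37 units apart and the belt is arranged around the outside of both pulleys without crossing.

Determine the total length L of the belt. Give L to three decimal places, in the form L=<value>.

L=149.398

open belt: β = asin((r2−r1)/C) = asin(0/37) = 0.0000°
wrap1 = π − 2β = 180.0000°
wrap2 = π + 2β = 180.0000°
tangent length = C·cosβ = 37.0000
L = r1·wrap1 + r2·wrap2 + 2·C·cosβ = 12·3.1416 + 12·3.1416 + 2·37.0000 = 149.3982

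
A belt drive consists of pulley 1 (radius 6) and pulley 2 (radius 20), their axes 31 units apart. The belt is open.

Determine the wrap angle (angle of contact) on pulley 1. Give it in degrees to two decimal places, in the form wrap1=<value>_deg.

wrap1=126.31_deg

open belt: β = asin((r2−r1)/C) = asin(14/31) = 26.8472°
wrap1 = π − 2β = 126.3056°
wrap2 = π + 2β = 233.6944°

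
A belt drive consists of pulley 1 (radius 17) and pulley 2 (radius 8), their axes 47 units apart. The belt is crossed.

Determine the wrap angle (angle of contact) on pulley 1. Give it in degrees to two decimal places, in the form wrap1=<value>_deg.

crossed belt: β = asin((r1+r2)/C) = asin(25/47) = 32.1349°
wrap1 = wrap2 = π + 2β = 244.2699°

wrap1=244.27_deg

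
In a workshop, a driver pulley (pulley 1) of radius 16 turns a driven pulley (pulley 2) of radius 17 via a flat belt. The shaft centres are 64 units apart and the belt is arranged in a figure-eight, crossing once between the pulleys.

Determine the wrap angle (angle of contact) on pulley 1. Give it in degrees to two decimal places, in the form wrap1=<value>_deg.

crossed belt: β = asin((r1+r2)/C) = asin(33/64) = 31.0392°
wrap1 = wrap2 = π + 2β = 242.0785°

wrap1=242.08_deg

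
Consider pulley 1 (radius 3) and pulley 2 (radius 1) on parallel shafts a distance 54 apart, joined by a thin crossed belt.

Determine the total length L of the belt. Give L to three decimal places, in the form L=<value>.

crossed belt: β = asin((r1+r2)/C) = asin(4/54) = 4.2480°
wrap1 = wrap2 = π + 2β = 188.4960°
tangent length = C·cosβ = 53.8516
L = (r1+r2)·wrap + 2·C·cosβ = 4·3.2899 + 2·53.8516 = 120.8628

L=120.863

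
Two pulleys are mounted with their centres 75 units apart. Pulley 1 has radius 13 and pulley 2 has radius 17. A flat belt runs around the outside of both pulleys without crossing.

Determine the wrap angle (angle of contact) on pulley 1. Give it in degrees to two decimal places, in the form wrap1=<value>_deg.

wrap1=173.89_deg

open belt: β = asin((r2−r1)/C) = asin(4/75) = 3.0572°
wrap1 = π − 2β = 173.8855°
wrap2 = π + 2β = 186.1145°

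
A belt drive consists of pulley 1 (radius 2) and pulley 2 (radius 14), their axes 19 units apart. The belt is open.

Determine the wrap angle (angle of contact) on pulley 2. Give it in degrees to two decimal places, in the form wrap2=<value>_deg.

open belt: β = asin((r2−r1)/C) = asin(12/19) = 39.1667°
wrap1 = π − 2β = 101.6666°
wrap2 = π + 2β = 258.3334°

wrap2=258.33_deg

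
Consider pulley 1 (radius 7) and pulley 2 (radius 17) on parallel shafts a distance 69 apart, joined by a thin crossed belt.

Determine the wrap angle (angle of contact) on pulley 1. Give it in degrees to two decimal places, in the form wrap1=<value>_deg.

wrap1=220.71_deg

crossed belt: β = asin((r1+r2)/C) = asin(24/69) = 20.3544°
wrap1 = wrap2 = π + 2β = 220.7088°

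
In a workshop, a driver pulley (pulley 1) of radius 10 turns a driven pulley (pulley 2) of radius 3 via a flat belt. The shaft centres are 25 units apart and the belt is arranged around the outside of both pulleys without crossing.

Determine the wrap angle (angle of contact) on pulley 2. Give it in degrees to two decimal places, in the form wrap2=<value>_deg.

open belt: β = asin((r2−r1)/C) = asin(-7/25) = -16.2602°
wrap1 = π − 2β = 212.5204°
wrap2 = π + 2β = 147.4796°

wrap2=147.48_deg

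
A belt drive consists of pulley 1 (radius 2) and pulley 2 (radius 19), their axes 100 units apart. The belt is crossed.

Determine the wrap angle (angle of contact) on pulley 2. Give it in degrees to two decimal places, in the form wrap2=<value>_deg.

crossed belt: β = asin((r1+r2)/C) = asin(21/100) = 12.1224°
wrap1 = wrap2 = π + 2β = 204.2447°

wrap2=204.24_deg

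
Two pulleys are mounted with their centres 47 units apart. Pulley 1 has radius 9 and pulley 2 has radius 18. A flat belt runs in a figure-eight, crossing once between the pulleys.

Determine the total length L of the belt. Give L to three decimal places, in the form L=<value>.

L=194.810

crossed belt: β = asin((r1+r2)/C) = asin(27/47) = 35.0624°
wrap1 = wrap2 = π + 2β = 250.1248°
tangent length = C·cosβ = 38.4708
L = (r1+r2)·wrap + 2·C·cosβ = 27·4.3655 + 2·38.4708 = 194.8101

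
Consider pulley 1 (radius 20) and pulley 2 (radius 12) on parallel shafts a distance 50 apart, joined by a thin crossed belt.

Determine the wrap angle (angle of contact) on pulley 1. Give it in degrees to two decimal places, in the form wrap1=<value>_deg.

wrap1=259.58_deg

crossed belt: β = asin((r1+r2)/C) = asin(32/50) = 39.7918°
wrap1 = wrap2 = π + 2β = 259.5836°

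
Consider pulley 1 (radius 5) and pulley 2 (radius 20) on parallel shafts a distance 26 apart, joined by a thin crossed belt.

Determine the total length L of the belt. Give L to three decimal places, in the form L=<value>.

L=157.450

crossed belt: β = asin((r1+r2)/C) = asin(25/26) = 74.0576°
wrap1 = wrap2 = π + 2β = 328.1153°
tangent length = C·cosβ = 7.1414
L = (r1+r2)·wrap + 2·C·cosβ = 25·5.7267 + 2·7.1414 = 157.4501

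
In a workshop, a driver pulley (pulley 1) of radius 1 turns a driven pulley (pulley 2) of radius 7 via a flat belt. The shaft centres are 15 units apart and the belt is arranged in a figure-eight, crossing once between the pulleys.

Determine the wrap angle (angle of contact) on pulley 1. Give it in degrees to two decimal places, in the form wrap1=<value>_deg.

wrap1=244.46_deg

crossed belt: β = asin((r1+r2)/C) = asin(8/15) = 32.2310°
wrap1 = wrap2 = π + 2β = 244.4619°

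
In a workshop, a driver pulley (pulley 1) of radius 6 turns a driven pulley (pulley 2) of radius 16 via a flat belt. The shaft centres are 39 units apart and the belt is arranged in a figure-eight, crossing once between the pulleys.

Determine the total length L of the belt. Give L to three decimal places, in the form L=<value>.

L=159.891

crossed belt: β = asin((r1+r2)/C) = asin(22/39) = 34.3400°
wrap1 = wrap2 = π + 2β = 248.6800°
tangent length = C·cosβ = 32.2025
L = (r1+r2)·wrap + 2·C·cosβ = 22·4.3403 + 2·32.2025 = 159.8912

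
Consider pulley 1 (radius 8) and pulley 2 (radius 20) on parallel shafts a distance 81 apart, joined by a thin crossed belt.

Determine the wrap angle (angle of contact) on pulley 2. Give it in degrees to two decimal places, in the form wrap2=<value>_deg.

crossed belt: β = asin((r1+r2)/C) = asin(28/81) = 20.2233°
wrap1 = wrap2 = π + 2β = 220.4465°

wrap2=220.45_deg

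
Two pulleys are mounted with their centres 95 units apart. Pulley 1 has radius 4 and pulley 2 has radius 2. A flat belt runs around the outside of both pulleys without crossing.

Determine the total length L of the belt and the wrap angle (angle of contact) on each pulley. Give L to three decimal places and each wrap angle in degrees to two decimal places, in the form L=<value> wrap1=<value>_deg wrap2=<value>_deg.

open belt: β = asin((r2−r1)/C) = asin(-2/95) = -1.2063°
wrap1 = π − 2β = 182.4126°
wrap2 = π + 2β = 177.5874°
tangent length = C·cosβ = 94.9789
L = r1·wrap1 + r2·wrap2 + 2·C·cosβ = 4·3.1837 + 2·3.0995 + 2·94.9789 = 208.8917

L=208.892 wrap1=182.41_deg wrap2=177.59_deg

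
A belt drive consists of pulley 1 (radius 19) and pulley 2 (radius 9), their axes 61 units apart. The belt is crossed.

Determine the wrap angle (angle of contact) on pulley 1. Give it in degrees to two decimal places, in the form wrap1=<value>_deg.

crossed belt: β = asin((r1+r2)/C) = asin(28/61) = 27.3237°
wrap1 = wrap2 = π + 2β = 234.6473°

wrap1=234.65_deg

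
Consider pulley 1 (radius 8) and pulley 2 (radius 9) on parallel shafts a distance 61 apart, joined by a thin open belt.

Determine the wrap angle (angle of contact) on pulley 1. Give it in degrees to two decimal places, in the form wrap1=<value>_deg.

wrap1=178.12_deg

open belt: β = asin((r2−r1)/C) = asin(1/61) = 0.9393°
wrap1 = π − 2β = 178.1214°
wrap2 = π + 2β = 181.8786°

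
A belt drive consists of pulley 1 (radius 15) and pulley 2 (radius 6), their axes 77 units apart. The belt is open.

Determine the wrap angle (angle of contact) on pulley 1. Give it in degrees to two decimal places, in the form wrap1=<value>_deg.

wrap1=193.42_deg

open belt: β = asin((r2−r1)/C) = asin(-9/77) = -6.7123°
wrap1 = π − 2β = 193.4245°
wrap2 = π + 2β = 166.5755°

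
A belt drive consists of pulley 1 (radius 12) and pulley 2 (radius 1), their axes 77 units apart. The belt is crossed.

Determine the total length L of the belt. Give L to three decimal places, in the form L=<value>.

L=197.041

crossed belt: β = asin((r1+r2)/C) = asin(13/77) = 9.7199°
wrap1 = wrap2 = π + 2β = 199.4397°
tangent length = C·cosβ = 75.8947
L = (r1+r2)·wrap + 2·C·cosβ = 13·3.4809 + 2·75.8947 = 197.0408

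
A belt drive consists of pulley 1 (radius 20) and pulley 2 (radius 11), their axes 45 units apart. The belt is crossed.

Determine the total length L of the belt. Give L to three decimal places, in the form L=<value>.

L=209.745

crossed belt: β = asin((r1+r2)/C) = asin(31/45) = 43.5422°
wrap1 = wrap2 = π + 2β = 267.0844°
tangent length = C·cosβ = 32.6190
L = (r1+r2)·wrap + 2·C·cosβ = 31·4.6615 + 2·32.6190 = 209.7446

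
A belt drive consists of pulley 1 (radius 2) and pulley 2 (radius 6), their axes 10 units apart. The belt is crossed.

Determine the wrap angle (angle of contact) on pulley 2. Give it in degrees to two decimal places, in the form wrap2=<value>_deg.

wrap2=286.26_deg

crossed belt: β = asin((r1+r2)/C) = asin(8/10) = 53.1301°
wrap1 = wrap2 = π + 2β = 286.2602°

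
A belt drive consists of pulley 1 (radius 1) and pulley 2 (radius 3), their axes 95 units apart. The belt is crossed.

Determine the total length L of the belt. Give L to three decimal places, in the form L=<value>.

crossed belt: β = asin((r1+r2)/C) = asin(4/95) = 2.4132°
wrap1 = wrap2 = π + 2β = 184.8263°
tangent length = C·cosβ = 94.9158
L = (r1+r2)·wrap + 2·C·cosβ = 4·3.2258 + 2·94.9158 = 202.7348

L=202.735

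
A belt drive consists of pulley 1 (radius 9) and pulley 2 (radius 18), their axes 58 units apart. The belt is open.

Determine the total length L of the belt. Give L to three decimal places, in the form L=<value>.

L=202.222

open belt: β = asin((r2−r1)/C) = asin(9/58) = 8.9268°
wrap1 = π − 2β = 162.1464°
wrap2 = π + 2β = 197.8536°
tangent length = C·cosβ = 57.2975
L = r1·wrap1 + r2·wrap2 + 2·C·cosβ = 9·2.8300 + 18·3.4532 + 2·57.2975 = 202.2224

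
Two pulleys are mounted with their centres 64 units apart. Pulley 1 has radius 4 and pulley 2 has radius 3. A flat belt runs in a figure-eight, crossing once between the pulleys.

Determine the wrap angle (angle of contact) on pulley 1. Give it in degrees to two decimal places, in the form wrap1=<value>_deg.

crossed belt: β = asin((r1+r2)/C) = asin(7/64) = 6.2793°
wrap1 = wrap2 = π + 2β = 192.5586°

wrap1=192.56_deg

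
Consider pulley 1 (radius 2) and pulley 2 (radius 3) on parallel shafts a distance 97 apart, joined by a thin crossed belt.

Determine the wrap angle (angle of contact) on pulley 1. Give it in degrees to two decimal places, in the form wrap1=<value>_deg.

wrap1=185.91_deg

crossed belt: β = asin((r1+r2)/C) = asin(5/97) = 2.9547°
wrap1 = wrap2 = π + 2β = 185.9094°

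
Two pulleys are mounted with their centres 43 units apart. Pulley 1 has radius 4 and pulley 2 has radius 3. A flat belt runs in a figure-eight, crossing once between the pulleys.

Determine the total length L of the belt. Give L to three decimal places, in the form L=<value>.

L=109.133

crossed belt: β = asin((r1+r2)/C) = asin(7/43) = 9.3689°
wrap1 = wrap2 = π + 2β = 198.7378°
tangent length = C·cosβ = 42.4264
L = (r1+r2)·wrap + 2·C·cosβ = 7·3.4686 + 2·42.4264 = 109.1332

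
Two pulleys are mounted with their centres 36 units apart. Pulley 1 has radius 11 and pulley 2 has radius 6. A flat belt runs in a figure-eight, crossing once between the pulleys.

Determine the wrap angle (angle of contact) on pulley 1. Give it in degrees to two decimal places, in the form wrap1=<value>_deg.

wrap1=236.36_deg

crossed belt: β = asin((r1+r2)/C) = asin(17/36) = 28.1786°
wrap1 = wrap2 = π + 2β = 236.3573°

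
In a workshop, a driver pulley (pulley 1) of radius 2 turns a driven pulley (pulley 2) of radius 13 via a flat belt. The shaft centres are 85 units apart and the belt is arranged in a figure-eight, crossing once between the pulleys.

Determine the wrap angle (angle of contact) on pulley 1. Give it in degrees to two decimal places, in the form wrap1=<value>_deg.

wrap1=200.33_deg

crossed belt: β = asin((r1+r2)/C) = asin(15/85) = 10.1642°
wrap1 = wrap2 = π + 2β = 200.3285°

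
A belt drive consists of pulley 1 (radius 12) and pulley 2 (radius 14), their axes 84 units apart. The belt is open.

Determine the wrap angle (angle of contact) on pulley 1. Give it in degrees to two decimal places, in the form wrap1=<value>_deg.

wrap1=177.27_deg

open belt: β = asin((r2−r1)/C) = asin(2/84) = 1.3643°
wrap1 = π − 2β = 177.2714°
wrap2 = π + 2β = 182.7286°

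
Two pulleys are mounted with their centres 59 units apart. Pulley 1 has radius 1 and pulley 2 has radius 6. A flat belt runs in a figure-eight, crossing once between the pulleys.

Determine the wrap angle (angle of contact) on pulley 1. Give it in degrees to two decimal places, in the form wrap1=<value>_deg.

crossed belt: β = asin((r1+r2)/C) = asin(7/59) = 6.8139°
wrap1 = wrap2 = π + 2β = 193.6277°

wrap1=193.63_deg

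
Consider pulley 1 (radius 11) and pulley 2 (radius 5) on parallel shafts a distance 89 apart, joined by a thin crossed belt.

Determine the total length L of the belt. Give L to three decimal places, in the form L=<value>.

crossed belt: β = asin((r1+r2)/C) = asin(16/89) = 10.3567°
wrap1 = wrap2 = π + 2β = 200.7133°
tangent length = C·cosβ = 87.5500
L = (r1+r2)·wrap + 2·C·cosβ = 16·3.5031 + 2·87.5500 = 231.1497

L=231.150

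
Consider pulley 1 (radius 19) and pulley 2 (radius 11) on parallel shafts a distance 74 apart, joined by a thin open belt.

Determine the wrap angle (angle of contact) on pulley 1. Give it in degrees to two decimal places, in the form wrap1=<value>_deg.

wrap1=192.41_deg

open belt: β = asin((r2−r1)/C) = asin(-8/74) = -6.2063°
wrap1 = π − 2β = 192.4125°
wrap2 = π + 2β = 167.5875°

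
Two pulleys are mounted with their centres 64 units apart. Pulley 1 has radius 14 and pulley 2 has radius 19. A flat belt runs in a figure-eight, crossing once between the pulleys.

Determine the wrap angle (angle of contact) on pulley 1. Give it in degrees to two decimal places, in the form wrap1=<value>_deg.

wrap1=242.08_deg

crossed belt: β = asin((r1+r2)/C) = asin(33/64) = 31.0392°
wrap1 = wrap2 = π + 2β = 242.0785°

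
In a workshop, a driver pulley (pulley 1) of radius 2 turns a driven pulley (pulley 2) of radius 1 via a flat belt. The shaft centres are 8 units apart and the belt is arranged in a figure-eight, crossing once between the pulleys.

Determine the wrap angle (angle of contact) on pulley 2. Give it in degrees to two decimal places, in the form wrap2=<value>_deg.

wrap2=224.05_deg

crossed belt: β = asin((r1+r2)/C) = asin(3/8) = 22.0243°
wrap1 = wrap2 = π + 2β = 224.0486°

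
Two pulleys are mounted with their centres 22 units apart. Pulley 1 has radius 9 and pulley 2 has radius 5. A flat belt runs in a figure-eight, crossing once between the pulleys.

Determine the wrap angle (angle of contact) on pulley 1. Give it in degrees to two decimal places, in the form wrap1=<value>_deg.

crossed belt: β = asin((r1+r2)/C) = asin(14/22) = 39.5212°
wrap1 = wrap2 = π + 2β = 259.0424°

wrap1=259.04_deg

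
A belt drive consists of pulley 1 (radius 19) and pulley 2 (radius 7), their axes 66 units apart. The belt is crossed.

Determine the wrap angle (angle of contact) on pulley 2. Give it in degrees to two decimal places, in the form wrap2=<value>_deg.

wrap2=226.40_deg

crossed belt: β = asin((r1+r2)/C) = asin(26/66) = 23.1998°
wrap1 = wrap2 = π + 2β = 226.3997°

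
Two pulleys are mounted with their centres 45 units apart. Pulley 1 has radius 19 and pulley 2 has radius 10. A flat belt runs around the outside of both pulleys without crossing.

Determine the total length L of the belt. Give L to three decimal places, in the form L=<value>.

open belt: β = asin((r2−r1)/C) = asin(-9/45) = -11.5370°
wrap1 = π − 2β = 203.0739°
wrap2 = π + 2β = 156.9261°
tangent length = C·cosβ = 44.0908
L = r1·wrap1 + r2·wrap2 + 2·C·cosβ = 19·3.5443 + 10·2.7389 + 2·44.0908 = 182.9123

L=182.912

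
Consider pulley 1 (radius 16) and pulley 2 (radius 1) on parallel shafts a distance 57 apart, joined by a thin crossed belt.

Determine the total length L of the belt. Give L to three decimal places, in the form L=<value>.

crossed belt: β = asin((r1+r2)/C) = asin(17/57) = 17.3523°
wrap1 = wrap2 = π + 2β = 214.7045°
tangent length = C·cosβ = 54.4059
L = (r1+r2)·wrap + 2·C·cosβ = 17·3.7473 + 2·54.4059 = 172.5159

L=172.516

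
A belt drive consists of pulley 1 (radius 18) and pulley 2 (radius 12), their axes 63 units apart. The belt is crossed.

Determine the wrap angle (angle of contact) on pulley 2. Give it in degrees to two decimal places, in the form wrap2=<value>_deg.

wrap2=236.87_deg

crossed belt: β = asin((r1+r2)/C) = asin(30/63) = 28.4369°
wrap1 = wrap2 = π + 2β = 236.8738°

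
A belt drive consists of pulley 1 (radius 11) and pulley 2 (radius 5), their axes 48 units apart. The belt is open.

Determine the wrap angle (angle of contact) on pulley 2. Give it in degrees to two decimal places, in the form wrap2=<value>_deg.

wrap2=165.64_deg

open belt: β = asin((r2−r1)/C) = asin(-6/48) = -7.1808°
wrap1 = π − 2β = 194.3615°
wrap2 = π + 2β = 165.6385°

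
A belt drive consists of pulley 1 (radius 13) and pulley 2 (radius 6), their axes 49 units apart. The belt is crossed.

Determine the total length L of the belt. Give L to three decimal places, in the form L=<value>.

L=165.154

crossed belt: β = asin((r1+r2)/C) = asin(19/49) = 22.8149°
wrap1 = wrap2 = π + 2β = 225.6298°
tangent length = C·cosβ = 45.1664
L = (r1+r2)·wrap + 2·C·cosβ = 19·3.9380 + 2·45.1664 = 165.1544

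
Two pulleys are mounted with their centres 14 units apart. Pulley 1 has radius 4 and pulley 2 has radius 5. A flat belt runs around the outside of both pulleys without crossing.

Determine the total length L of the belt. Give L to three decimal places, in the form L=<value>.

L=56.346

open belt: β = asin((r2−r1)/C) = asin(1/14) = 4.0960°
wrap1 = π − 2β = 171.8079°
wrap2 = π + 2β = 188.1921°
tangent length = C·cosβ = 13.9642
L = r1·wrap1 + r2·wrap2 + 2·C·cosβ = 4·2.9986 + 5·3.2846 + 2·13.9642 = 56.3458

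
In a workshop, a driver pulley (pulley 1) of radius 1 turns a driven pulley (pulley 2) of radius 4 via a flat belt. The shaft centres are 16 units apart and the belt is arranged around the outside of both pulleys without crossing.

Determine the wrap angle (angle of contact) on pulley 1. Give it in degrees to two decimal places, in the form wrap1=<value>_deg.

open belt: β = asin((r2−r1)/C) = asin(3/16) = 10.8069°
wrap1 = π − 2β = 158.3862°
wrap2 = π + 2β = 201.6138°

wrap1=158.39_deg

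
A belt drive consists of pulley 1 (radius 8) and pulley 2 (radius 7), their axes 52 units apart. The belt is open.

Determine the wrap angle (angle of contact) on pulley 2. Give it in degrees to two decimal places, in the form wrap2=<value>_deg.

open belt: β = asin((r2−r1)/C) = asin(-1/52) = -1.1019°
wrap1 = π − 2β = 182.2038°
wrap2 = π + 2β = 177.7962°

wrap2=177.80_deg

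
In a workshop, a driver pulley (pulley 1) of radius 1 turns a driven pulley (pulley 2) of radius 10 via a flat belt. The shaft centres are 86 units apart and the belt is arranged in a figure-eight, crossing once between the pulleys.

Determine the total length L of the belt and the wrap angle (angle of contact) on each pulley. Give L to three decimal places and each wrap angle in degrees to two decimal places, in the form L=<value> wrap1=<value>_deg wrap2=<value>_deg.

L=207.966 wrap1=194.70_deg wrap2=194.70_deg

crossed belt: β = asin((r1+r2)/C) = asin(11/86) = 7.3487°
wrap1 = wrap2 = π + 2β = 194.6973°
tangent length = C·cosβ = 85.2936
L = (r1+r2)·wrap + 2·C·cosβ = 11·3.3981 + 2·85.2936 = 207.9664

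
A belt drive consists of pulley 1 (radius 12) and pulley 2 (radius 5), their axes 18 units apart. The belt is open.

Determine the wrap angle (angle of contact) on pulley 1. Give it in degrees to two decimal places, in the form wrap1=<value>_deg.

open belt: β = asin((r2−r1)/C) = asin(-7/18) = -22.8854°
wrap1 = π − 2β = 225.7708°
wrap2 = π + 2β = 134.2292°

wrap1=225.77_deg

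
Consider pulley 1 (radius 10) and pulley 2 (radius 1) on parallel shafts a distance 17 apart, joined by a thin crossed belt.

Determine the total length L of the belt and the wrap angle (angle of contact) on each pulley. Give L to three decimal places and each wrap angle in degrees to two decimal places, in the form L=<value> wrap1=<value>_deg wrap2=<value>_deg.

L=75.962 wrap1=260.64_deg wrap2=260.64_deg

crossed belt: β = asin((r1+r2)/C) = asin(11/17) = 40.3202°
wrap1 = wrap2 = π + 2β = 260.6404°
tangent length = C·cosβ = 12.9615
L = (r1+r2)·wrap + 2·C·cosβ = 11·4.5490 + 2·12.9615 = 75.9623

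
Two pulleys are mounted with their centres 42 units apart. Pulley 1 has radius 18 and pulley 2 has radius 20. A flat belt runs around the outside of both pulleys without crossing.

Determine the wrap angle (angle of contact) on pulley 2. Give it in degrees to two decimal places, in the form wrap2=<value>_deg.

wrap2=185.46_deg

open belt: β = asin((r2−r1)/C) = asin(2/42) = 2.7294°
wrap1 = π − 2β = 174.5412°
wrap2 = π + 2β = 185.4588°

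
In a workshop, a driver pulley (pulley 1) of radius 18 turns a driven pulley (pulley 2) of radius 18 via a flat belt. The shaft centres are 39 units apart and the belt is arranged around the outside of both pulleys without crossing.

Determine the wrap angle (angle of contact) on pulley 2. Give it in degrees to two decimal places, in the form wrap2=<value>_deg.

open belt: β = asin((r2−r1)/C) = asin(0/39) = 0.0000°
wrap1 = π − 2β = 180.0000°
wrap2 = π + 2β = 180.0000°

wrap2=180.00_deg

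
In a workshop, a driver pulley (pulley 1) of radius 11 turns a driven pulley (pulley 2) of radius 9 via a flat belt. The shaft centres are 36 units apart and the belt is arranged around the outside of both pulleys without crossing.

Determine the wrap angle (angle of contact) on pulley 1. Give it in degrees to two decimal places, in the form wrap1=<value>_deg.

wrap1=186.37_deg

open belt: β = asin((r2−r1)/C) = asin(-2/36) = -3.1847°
wrap1 = π − 2β = 186.3695°
wrap2 = π + 2β = 173.6305°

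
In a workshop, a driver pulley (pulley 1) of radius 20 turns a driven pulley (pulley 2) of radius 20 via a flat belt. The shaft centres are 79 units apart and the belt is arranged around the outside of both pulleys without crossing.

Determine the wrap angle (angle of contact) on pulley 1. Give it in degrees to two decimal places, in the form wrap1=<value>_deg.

open belt: β = asin((r2−r1)/C) = asin(0/79) = 0.0000°
wrap1 = π − 2β = 180.0000°
wrap2 = π + 2β = 180.0000°

wrap1=180.00_deg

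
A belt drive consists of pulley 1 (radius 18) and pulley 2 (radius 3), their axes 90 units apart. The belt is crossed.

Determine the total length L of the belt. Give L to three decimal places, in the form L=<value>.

L=250.896

crossed belt: β = asin((r1+r2)/C) = asin(21/90) = 13.4934°
wrap1 = wrap2 = π + 2β = 206.9868°
tangent length = C·cosβ = 87.5157
L = (r1+r2)·wrap + 2·C·cosβ = 21·3.6126 + 2·87.5157 = 250.8960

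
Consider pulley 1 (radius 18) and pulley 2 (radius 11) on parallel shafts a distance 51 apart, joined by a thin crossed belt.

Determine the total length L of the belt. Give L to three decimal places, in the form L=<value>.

L=210.091

crossed belt: β = asin((r1+r2)/C) = asin(29/51) = 34.6546°
wrap1 = wrap2 = π + 2β = 249.3091°
tangent length = C·cosβ = 41.9524
L = (r1+r2)·wrap + 2·C·cosβ = 29·4.3513 + 2·41.9524 = 210.0914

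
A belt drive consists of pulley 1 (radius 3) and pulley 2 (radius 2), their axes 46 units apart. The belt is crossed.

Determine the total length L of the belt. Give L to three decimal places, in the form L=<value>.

L=108.252

crossed belt: β = asin((r1+r2)/C) = asin(5/46) = 6.2401°
wrap1 = wrap2 = π + 2β = 192.4803°
tangent length = C·cosβ = 45.7275
L = (r1+r2)·wrap + 2·C·cosβ = 5·3.3594 + 2·45.7275 = 108.2520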